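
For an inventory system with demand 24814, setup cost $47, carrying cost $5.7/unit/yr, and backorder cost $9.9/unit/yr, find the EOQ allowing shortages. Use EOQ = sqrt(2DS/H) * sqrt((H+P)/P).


Formula: EOQ* = sqrt(2DS/H) * sqrt((H+P)/P)
Base EOQ = sqrt(2*24814*47/5.7) = 639.7 units
Correction = sqrt((5.7+9.9)/9.9) = 1.25529
EOQ* = 639.7 * 1.25529 = 803.0 units

803.0 units


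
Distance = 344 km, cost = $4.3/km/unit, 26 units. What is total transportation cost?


TC = dist * cost * units = 344 * 4.3 * 26 = $38459.20

$38459.20


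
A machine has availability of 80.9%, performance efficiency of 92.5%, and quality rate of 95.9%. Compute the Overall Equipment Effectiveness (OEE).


Formula: OEE = Availability * Performance * Quality / 10000
A * P = 80.9% * 92.5% / 100 = 74.83%
OEE = 74.83% * 95.9% / 100 = 71.8%

71.8%


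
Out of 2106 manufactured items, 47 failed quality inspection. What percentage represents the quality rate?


Formula: Quality Rate = Good Pieces / Total Pieces * 100
Good pieces = 2106 - 47 = 2059
QR = 2059 / 2106 * 100 = 97.8%

97.8%


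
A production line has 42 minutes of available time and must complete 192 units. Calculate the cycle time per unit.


Formula: CT = Available Time / Number of Units
CT = 42 min / 192 units
CT = 0.22 min/unit

0.22 min/unit


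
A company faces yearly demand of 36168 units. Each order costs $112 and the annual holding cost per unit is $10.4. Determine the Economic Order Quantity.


Formula: EOQ = sqrt(2 * D * S / H)
Numerator: 2 * 36168 * 112 = 8101632
2DS/H = 8101632 / 10.4 = 779003.1
EOQ = sqrt(779003.1) = 882.6 units

882.6 units


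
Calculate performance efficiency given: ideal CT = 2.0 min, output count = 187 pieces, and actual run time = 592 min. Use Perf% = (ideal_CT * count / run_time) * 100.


Formula: Performance = (Ideal CT * Total Count) / Run Time * 100
Ideal output time = 2.0 * 187 = 374.0 min
Performance = 374.0 / 592 * 100 = 63.2%

63.2%


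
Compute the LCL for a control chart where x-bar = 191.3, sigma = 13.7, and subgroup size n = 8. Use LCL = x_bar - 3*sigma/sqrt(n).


LCL = 191.3 - 3 * 13.7 / sqrt(8)

176.77


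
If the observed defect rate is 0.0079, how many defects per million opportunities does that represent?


DPMO = defect_rate * 1000000 = 0.0079 * 1000000

7900


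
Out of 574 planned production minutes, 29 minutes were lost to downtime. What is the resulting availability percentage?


Formula: Availability = (Planned Time - Downtime) / Planned Time * 100
Uptime = 574 - 29 = 545 min
Availability = 545 / 574 * 100 = 94.9%

94.9%


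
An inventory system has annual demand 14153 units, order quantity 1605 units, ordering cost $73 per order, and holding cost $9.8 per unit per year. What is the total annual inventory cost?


TC = 14153/1605 * 73 + 1605/2 * 9.8

$8508.22


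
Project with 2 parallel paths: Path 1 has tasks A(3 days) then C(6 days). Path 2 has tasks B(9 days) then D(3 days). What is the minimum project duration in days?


Path 1 = 3 + 6 = 9 days
Path 2 = 9 + 3 = 12 days
Duration = max(9, 12) = 12 days

12 days


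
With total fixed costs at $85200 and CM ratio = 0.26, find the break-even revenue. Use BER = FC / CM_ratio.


Formula: BER = Fixed Costs / Contribution Margin Ratio
BER = $85200 / 0.26
BER = $327692.31 (to the nearest cent)

$327692.31


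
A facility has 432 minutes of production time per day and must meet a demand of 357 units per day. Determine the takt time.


Formula: Takt Time = Available Production Time / Customer Demand
Takt = 432 min/day / 357 units/day
Takt = 1.21 min/unit

1.21 min/unit


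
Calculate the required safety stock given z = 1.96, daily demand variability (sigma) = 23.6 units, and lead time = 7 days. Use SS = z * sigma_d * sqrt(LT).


Formula: SS = z * sigma_d * sqrt(LT)
sqrt(LT) = sqrt(7) = 2.6458
SS = 1.96 * 23.6 * 2.6458
SS = 122.4 units

122.4 units


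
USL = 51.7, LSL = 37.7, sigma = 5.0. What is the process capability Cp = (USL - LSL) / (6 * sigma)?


Cp = (51.7 - 37.7) / (6 * 5.0)

0.47


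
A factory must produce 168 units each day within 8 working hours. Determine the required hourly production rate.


Formula: Production Rate = Daily Demand / Available Hours
Rate = 168 units/day / 8 hours/day
Rate = 21.0 units/hour

21.0 units/hour


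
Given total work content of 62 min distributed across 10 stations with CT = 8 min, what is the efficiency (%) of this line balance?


Formula: Efficiency = Sum of Task Times / (N_stations * CT) * 100
Total station capacity = 10 stations * 8 min = 80 min
Efficiency = 62 / 80 * 100 = 77.5%

77.5%


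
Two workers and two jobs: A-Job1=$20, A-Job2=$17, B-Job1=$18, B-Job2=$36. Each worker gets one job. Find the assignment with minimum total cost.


Option 1: A->1 + B->2 = $20 + $36 = $56
Option 2: A->2 + B->1 = $17 + $18 = $35
Min cost = min($56, $35) = $35

$35


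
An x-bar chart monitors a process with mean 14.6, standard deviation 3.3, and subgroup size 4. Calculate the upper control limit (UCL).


UCL = 14.6 + 3 * 3.3 / sqrt(4)

19.55


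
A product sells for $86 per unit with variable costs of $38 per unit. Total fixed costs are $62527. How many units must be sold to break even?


Formula: BEQ = Fixed Costs / (Price - Variable Cost)
Contribution margin = $86 - $38 = $48/unit
BEQ = ceil($62527 / $48/unit) = ceil(1302.65) = 1303 units

1303 units


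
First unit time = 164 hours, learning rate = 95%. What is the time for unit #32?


Formula: T_n = T_1 * (learning_rate)^(log2(n)) where learning_rate = rate/100
Doublings = log2(32) = 5
T_n = 164 * 0.95^5
T_n = 164 * 0.7738 = 126.9 hours

126.9 hours


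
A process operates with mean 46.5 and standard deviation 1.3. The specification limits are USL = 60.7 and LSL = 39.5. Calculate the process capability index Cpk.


Cpu = (60.7 - 46.5) / (3 * 1.3) = 3.64
Cpl = (46.5 - 39.5) / (3 * 1.3) = 1.79
Cpk = min(3.64, 1.79) = 1.79

1.79


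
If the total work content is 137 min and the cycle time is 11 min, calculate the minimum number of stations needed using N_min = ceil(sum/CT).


Formula: N_min = ceil(Sum of Task Times / Cycle Time)
N_min = ceil(137 min / 11 min) = ceil(12.4545)
N_min = 13 stations

13


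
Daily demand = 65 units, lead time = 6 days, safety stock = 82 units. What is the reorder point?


Formula: ROP = (Daily Demand * Lead Time) + Safety Stock
Demand during lead time = 65 * 6 = 390 units
ROP = 390 + 82 = 472 units

472 units


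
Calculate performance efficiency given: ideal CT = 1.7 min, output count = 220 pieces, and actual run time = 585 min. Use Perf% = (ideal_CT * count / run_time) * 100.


Formula: Performance = (Ideal CT * Total Count) / Run Time * 100
Ideal output time = 1.7 * 220 = 374.0 min
Performance = 374.0 / 585 * 100 = 63.9%

63.9%


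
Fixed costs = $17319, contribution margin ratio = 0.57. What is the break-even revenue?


Formula: BER = Fixed Costs / Contribution Margin Ratio
BER = $17319 / 0.57
BER = $30384.21 (to the nearest cent)

$30384.21


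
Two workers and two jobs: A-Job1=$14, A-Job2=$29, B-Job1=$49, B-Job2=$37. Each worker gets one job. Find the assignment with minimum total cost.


Option 1: A->1 + B->2 = $14 + $37 = $51
Option 2: A->2 + B->1 = $29 + $49 = $78
Min cost = min($51, $78) = $51

$51


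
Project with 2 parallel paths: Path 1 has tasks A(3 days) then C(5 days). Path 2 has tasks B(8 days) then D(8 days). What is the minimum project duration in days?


Path 1 = 3 + 5 = 8 days
Path 2 = 8 + 8 = 16 days
Duration = max(8, 16) = 16 days

16 days


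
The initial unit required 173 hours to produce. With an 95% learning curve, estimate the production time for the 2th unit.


Formula: T_n = T_1 * (learning_rate)^(log2(n)) where learning_rate = rate/100
Doublings = log2(2) = 1
T_n = 173 * 0.95^1
T_n = 173 * 0.95 = 164.4 hours

164.4 hours


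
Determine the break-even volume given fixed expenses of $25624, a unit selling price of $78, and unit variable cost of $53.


Formula: BEQ = Fixed Costs / (Price - Variable Cost)
Contribution margin = $78 - $53 = $25/unit
BEQ = ceil($25624 / $25/unit) = ceil(1024.96) = 1025 units

1025 units


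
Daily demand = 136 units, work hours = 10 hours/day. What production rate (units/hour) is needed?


Formula: Production Rate = Daily Demand / Available Hours
Rate = 136 units/day / 10 hours/day
Rate = 13.6 units/hour

13.6 units/hour


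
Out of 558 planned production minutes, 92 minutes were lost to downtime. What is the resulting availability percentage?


Formula: Availability = (Planned Time - Downtime) / Planned Time * 100
Uptime = 558 - 92 = 466 min
Availability = 466 / 558 * 100 = 83.5%

83.5%


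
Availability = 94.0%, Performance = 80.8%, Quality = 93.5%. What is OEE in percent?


Formula: OEE = Availability * Performance * Quality / 10000
A * P = 94.0% * 80.8% / 100 = 75.95%
OEE = 75.95% * 93.5% / 100 = 71.0%

71.0%


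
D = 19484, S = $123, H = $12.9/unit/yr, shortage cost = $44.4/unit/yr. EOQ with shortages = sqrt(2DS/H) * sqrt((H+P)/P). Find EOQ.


Formula: EOQ* = sqrt(2DS/H) * sqrt((H+P)/P)
Base EOQ = sqrt(2*19484*123/12.9) = 609.55 units
Correction = sqrt((12.9+44.4)/44.4) = 1.13602
EOQ* = 609.55 * 1.13602 = 692.5 units

692.5 units


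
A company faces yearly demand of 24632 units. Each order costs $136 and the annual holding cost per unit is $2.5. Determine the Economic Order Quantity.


Formula: EOQ = sqrt(2 * D * S / H)
Numerator: 2 * 24632 * 136 = 6699904
2DS/H = 6699904 / 2.5 = 2679961.6
EOQ = sqrt(2679961.6) = 1637.1 units

1637.1 units


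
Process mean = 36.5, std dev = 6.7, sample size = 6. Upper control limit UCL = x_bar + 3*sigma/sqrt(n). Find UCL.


UCL = 36.5 + 3 * 6.7 / sqrt(6)

44.71


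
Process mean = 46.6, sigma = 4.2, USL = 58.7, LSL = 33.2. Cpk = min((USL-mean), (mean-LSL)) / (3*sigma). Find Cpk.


Cpu = (58.7 - 46.6) / (3 * 4.2) = 0.96
Cpl = (46.6 - 33.2) / (3 * 4.2) = 1.06
Cpk = min(0.96, 1.06) = 0.96

0.96


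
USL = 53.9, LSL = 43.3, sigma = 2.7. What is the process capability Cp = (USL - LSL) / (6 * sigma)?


Cp = (53.9 - 43.3) / (6 * 2.7)

0.65


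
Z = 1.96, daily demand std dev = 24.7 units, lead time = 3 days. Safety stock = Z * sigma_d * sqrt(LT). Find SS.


Formula: SS = z * sigma_d * sqrt(LT)
sqrt(LT) = sqrt(3) = 1.7321
SS = 1.96 * 24.7 * 1.7321
SS = 83.9 units

83.9 units


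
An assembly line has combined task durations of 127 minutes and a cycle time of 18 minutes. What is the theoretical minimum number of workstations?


Formula: N_min = ceil(Sum of Task Times / Cycle Time)
N_min = ceil(127 min / 18 min) = ceil(7.0556)
N_min = 8 stations

8


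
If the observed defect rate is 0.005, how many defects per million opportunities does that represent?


DPMO = defect_rate * 1000000 = 0.005 * 1000000

5000


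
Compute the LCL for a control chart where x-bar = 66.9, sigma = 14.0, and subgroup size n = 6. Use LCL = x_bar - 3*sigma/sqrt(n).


LCL = 66.9 - 3 * 14.0 / sqrt(6)

49.75


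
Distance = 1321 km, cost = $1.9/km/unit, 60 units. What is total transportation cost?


TC = dist * cost * units = 1321 * 1.9 * 60 = $150594.00

$150594.00


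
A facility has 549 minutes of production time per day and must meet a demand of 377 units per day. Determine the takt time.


Formula: Takt Time = Available Production Time / Customer Demand
Takt = 549 min/day / 377 units/day
Takt = 1.46 min/unit

1.46 min/unit


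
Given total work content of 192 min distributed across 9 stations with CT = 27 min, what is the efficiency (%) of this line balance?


Formula: Efficiency = Sum of Task Times / (N_stations * CT) * 100
Total station capacity = 9 stations * 27 min = 243 min
Efficiency = 192 / 243 * 100 = 79.0%

79.0%


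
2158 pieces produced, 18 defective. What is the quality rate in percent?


Formula: Quality Rate = Good Pieces / Total Pieces * 100
Good pieces = 2158 - 18 = 2140
QR = 2140 / 2158 * 100 = 99.2%

99.2%


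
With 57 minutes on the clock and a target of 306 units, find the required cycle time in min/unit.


Formula: CT = Available Time / Number of Units
CT = 57 min / 306 units
CT = 0.19 min/unit

0.19 min/unit


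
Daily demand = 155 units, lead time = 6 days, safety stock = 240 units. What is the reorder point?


Formula: ROP = (Daily Demand * Lead Time) + Safety Stock
Demand during lead time = 155 * 6 = 930 units
ROP = 930 + 240 = 1170 units

1170 units


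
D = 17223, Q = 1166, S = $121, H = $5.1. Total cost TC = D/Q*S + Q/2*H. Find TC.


TC = 17223/1166 * 121 + 1166/2 * 5.1

$4760.59


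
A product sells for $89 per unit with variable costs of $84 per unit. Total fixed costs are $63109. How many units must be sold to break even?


Formula: BEQ = Fixed Costs / (Price - Variable Cost)
Contribution margin = $89 - $84 = $5/unit
BEQ = ceil($63109 / $5/unit) = ceil(12621.8) = 12622 units

12622 units


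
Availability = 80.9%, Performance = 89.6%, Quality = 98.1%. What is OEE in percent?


Formula: OEE = Availability * Performance * Quality / 10000
A * P = 80.9% * 89.6% / 100 = 72.49%
OEE = 72.49% * 98.1% / 100 = 71.1%

71.1%


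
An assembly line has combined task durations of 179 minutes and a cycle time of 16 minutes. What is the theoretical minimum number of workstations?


Formula: N_min = ceil(Sum of Task Times / Cycle Time)
N_min = ceil(179 min / 16 min) = ceil(11.1875)
N_min = 12 stations

12


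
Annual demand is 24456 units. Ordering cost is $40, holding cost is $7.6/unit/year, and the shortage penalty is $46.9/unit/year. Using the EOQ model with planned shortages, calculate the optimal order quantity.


Formula: EOQ* = sqrt(2DS/H) * sqrt((H+P)/P)
Base EOQ = sqrt(2*24456*40/7.6) = 507.38 units
Correction = sqrt((7.6+46.9)/46.9) = 1.07798
EOQ* = 507.38 * 1.07798 = 546.9 units

546.9 units


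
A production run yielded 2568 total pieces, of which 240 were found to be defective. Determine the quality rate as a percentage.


Formula: Quality Rate = Good Pieces / Total Pieces * 100
Good pieces = 2568 - 240 = 2328
QR = 2328 / 2568 * 100 = 90.7%

90.7%


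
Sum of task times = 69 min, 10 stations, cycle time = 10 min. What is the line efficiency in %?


Formula: Efficiency = Sum of Task Times / (N_stations * CT) * 100
Total station capacity = 10 stations * 10 min = 100 min
Efficiency = 69 / 100 * 100 = 69.0%

69.0%


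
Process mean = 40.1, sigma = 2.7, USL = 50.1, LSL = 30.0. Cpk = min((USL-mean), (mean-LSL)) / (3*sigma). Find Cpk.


Cpu = (50.1 - 40.1) / (3 * 2.7) = 1.23
Cpl = (40.1 - 30.0) / (3 * 2.7) = 1.25
Cpk = min(1.23, 1.25) = 1.23

1.23


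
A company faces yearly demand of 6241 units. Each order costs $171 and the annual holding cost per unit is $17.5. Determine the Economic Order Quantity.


Formula: EOQ = sqrt(2 * D * S / H)
Numerator: 2 * 6241 * 171 = 2134422
2DS/H = 2134422 / 17.5 = 121967.0
EOQ = sqrt(121967.0) = 349.2 units

349.2 units


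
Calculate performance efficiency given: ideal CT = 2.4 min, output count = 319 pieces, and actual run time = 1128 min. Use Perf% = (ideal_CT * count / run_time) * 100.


Formula: Performance = (Ideal CT * Total Count) / Run Time * 100
Ideal output time = 2.4 * 319 = 765.6 min
Performance = 765.6 / 1128 * 100 = 67.9%

67.9%


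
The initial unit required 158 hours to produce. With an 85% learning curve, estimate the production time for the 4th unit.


Formula: T_n = T_1 * (learning_rate)^(log2(n)) where learning_rate = rate/100
Doublings = log2(4) = 2
T_n = 158 * 0.85^2
T_n = 158 * 0.7225 = 114.2 hours

114.2 hours


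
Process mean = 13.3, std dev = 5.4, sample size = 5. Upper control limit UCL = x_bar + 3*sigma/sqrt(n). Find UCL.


UCL = 13.3 + 3 * 5.4 / sqrt(5)

20.54


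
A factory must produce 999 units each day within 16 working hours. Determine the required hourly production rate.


Formula: Production Rate = Daily Demand / Available Hours
Rate = 999 units/day / 16 hours/day
Rate = 62.4 units/hour

62.4 units/hour


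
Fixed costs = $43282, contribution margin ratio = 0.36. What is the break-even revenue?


Formula: BER = Fixed Costs / Contribution Margin Ratio
BER = $43282 / 0.36
BER = $120227.78 (to the nearest cent)

$120227.78


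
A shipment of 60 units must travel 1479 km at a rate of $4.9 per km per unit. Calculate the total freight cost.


TC = dist * cost * units = 1479 * 4.9 * 60 = $434826.00

$434826.00


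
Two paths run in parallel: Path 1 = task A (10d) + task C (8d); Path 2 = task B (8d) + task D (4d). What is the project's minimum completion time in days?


Path 1 = 10 + 8 = 18 days
Path 2 = 8 + 4 = 12 days
Duration = max(18, 12) = 18 days

18 days


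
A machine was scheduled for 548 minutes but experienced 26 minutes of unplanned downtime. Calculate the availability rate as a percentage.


Formula: Availability = (Planned Time - Downtime) / Planned Time * 100
Uptime = 548 - 26 = 522 min
Availability = 522 / 548 * 100 = 95.3%

95.3%


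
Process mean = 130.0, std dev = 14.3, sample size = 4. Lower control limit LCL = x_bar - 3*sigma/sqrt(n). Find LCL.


LCL = 130.0 - 3 * 14.3 / sqrt(4)

108.55


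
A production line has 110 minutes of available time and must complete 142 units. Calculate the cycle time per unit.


Formula: CT = Available Time / Number of Units
CT = 110 min / 142 units
CT = 0.77 min/unit

0.77 min/unit


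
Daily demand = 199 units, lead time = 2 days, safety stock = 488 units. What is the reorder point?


Formula: ROP = (Daily Demand * Lead Time) + Safety Stock
Demand during lead time = 199 * 2 = 398 units
ROP = 398 + 488 = 886 units

886 units


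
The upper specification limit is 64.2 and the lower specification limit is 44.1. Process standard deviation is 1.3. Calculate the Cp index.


Cp = (64.2 - 44.1) / (6 * 1.3)

2.58


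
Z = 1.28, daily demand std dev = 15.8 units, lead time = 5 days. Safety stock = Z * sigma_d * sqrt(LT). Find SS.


Formula: SS = z * sigma_d * sqrt(LT)
sqrt(LT) = sqrt(5) = 2.2361
SS = 1.28 * 15.8 * 2.2361
SS = 45.2 units

45.2 units


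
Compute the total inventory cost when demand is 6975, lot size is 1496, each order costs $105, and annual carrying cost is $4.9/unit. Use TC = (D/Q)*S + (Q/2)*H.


TC = 6975/1496 * 105 + 1496/2 * 4.9

$4154.76


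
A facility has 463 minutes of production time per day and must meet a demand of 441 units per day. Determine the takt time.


Formula: Takt Time = Available Production Time / Customer Demand
Takt = 463 min/day / 441 units/day
Takt = 1.05 min/unit

1.05 min/unit


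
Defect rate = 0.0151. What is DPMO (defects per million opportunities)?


DPMO = defect_rate * 1000000 = 0.0151 * 1000000

15100


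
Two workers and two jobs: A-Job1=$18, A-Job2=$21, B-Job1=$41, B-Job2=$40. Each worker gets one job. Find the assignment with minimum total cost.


Option 1: A->1 + B->2 = $18 + $40 = $58
Option 2: A->2 + B->1 = $21 + $41 = $62
Min cost = min($58, $62) = $58

$58


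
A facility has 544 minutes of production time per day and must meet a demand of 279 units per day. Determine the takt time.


Formula: Takt Time = Available Production Time / Customer Demand
Takt = 544 min/day / 279 units/day
Takt = 1.95 min/unit

1.95 min/unit


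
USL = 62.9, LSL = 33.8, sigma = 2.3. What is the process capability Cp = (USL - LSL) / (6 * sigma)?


Cp = (62.9 - 33.8) / (6 * 2.3)

2.11


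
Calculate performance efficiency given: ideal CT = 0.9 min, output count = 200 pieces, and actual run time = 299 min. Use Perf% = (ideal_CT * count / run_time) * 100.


Formula: Performance = (Ideal CT * Total Count) / Run Time * 100
Ideal output time = 0.9 * 200 = 180.0 min
Performance = 180.0 / 299 * 100 = 60.2%

60.2%


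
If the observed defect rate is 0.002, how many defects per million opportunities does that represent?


DPMO = defect_rate * 1000000 = 0.002 * 1000000

2000


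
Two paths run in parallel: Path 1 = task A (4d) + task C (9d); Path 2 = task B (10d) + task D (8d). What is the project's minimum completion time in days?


Path 1 = 4 + 9 = 13 days
Path 2 = 10 + 8 = 18 days
Duration = max(13, 18) = 18 days

18 days


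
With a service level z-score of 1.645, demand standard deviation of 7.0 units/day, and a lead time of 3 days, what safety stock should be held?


Formula: SS = z * sigma_d * sqrt(LT)
sqrt(LT) = sqrt(3) = 1.7321
SS = 1.645 * 7.0 * 1.7321
SS = 19.9 units

19.9 units


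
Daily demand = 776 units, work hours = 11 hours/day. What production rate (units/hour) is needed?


Formula: Production Rate = Daily Demand / Available Hours
Rate = 776 units/day / 11 hours/day
Rate = 70.5 units/hour

70.5 units/hour


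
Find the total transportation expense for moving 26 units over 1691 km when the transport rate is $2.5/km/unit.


TC = dist * cost * units = 1691 * 2.5 * 26 = $109915.00

$109915.00


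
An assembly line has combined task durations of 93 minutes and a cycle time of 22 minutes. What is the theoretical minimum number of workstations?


Formula: N_min = ceil(Sum of Task Times / Cycle Time)
N_min = ceil(93 min / 22 min) = ceil(4.2273)
N_min = 5 stations

5


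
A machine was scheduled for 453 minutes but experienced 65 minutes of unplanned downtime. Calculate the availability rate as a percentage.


Formula: Availability = (Planned Time - Downtime) / Planned Time * 100
Uptime = 453 - 65 = 388 min
Availability = 388 / 453 * 100 = 85.7%

85.7%


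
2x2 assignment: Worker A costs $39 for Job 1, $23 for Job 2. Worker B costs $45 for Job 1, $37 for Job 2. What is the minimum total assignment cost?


Option 1: A->1 + B->2 = $39 + $37 = $76
Option 2: A->2 + B->1 = $23 + $45 = $68
Min cost = min($76, $68) = $68

$68


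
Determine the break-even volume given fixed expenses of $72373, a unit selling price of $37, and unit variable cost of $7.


Formula: BEQ = Fixed Costs / (Price - Variable Cost)
Contribution margin = $37 - $7 = $30/unit
BEQ = ceil($72373 / $30/unit) = ceil(2412.43) = 2413 units

2413 units


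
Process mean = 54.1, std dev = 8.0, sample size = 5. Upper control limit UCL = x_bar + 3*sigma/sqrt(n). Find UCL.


UCL = 54.1 + 3 * 8.0 / sqrt(5)

64.83


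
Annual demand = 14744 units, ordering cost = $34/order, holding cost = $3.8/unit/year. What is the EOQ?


Formula: EOQ = sqrt(2 * D * S / H)
Numerator: 2 * 14744 * 34 = 1002592
2DS/H = 1002592 / 3.8 = 263840.0
EOQ = sqrt(263840.0) = 513.7 units

513.7 units


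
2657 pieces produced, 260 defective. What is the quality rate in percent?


Formula: Quality Rate = Good Pieces / Total Pieces * 100
Good pieces = 2657 - 260 = 2397
QR = 2397 / 2657 * 100 = 90.2%

90.2%


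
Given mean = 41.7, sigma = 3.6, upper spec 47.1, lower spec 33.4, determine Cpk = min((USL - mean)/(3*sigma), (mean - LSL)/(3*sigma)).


Cpu = (47.1 - 41.7) / (3 * 3.6) = 0.5
Cpl = (41.7 - 33.4) / (3 * 3.6) = 0.77
Cpk = min(0.5, 0.77) = 0.5

0.5


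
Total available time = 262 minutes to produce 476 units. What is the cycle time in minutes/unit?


Formula: CT = Available Time / Number of Units
CT = 262 min / 476 units
CT = 0.55 min/unit

0.55 min/unit


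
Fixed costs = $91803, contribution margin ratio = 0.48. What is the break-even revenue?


Formula: BER = Fixed Costs / Contribution Margin Ratio
BER = $91803 / 0.48
BER = $191256.25 (to the nearest cent)

$191256.25


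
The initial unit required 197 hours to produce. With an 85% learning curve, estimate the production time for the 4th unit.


Formula: T_n = T_1 * (learning_rate)^(log2(n)) where learning_rate = rate/100
Doublings = log2(4) = 2
T_n = 197 * 0.85^2
T_n = 197 * 0.7225 = 142.3 hours

142.3 hours


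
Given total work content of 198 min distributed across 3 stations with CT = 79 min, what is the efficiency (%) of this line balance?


Formula: Efficiency = Sum of Task Times / (N_stations * CT) * 100
Total station capacity = 3 stations * 79 min = 237 min
Efficiency = 198 / 237 * 100 = 83.5%

83.5%


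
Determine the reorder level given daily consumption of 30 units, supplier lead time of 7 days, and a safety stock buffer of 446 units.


Formula: ROP = (Daily Demand * Lead Time) + Safety Stock
Demand during lead time = 30 * 7 = 210 units
ROP = 210 + 446 = 656 units

656 units


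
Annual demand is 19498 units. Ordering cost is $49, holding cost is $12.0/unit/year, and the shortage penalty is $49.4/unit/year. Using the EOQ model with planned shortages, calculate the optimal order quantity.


Formula: EOQ* = sqrt(2DS/H) * sqrt((H+P)/P)
Base EOQ = sqrt(2*19498*49/12.0) = 399.04 units
Correction = sqrt((12.0+49.4)/49.4) = 1.11486
EOQ* = 399.04 * 1.11486 = 444.9 units

444.9 units


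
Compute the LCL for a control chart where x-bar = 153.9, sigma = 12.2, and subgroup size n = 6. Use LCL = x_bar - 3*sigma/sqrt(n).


LCL = 153.9 - 3 * 12.2 / sqrt(6)

138.96


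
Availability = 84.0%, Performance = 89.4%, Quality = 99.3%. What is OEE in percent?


Formula: OEE = Availability * Performance * Quality / 10000
A * P = 84.0% * 89.4% / 100 = 75.1%
OEE = 75.1% * 99.3% / 100 = 74.6%

74.6%


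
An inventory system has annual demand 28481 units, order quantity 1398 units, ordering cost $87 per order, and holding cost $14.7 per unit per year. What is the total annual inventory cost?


TC = 28481/1398 * 87 + 1398/2 * 14.7

$12047.72


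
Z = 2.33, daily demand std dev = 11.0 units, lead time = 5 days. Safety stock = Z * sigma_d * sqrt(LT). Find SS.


Formula: SS = z * sigma_d * sqrt(LT)
sqrt(LT) = sqrt(5) = 2.2361
SS = 2.33 * 11.0 * 2.2361
SS = 57.3 units

57.3 units


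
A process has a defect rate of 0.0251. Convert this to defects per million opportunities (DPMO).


DPMO = defect_rate * 1000000 = 0.0251 * 1000000

25100


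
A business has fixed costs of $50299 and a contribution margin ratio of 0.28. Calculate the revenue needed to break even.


Formula: BER = Fixed Costs / Contribution Margin Ratio
BER = $50299 / 0.28
BER = $179639.29 (to the nearest cent)

$179639.29


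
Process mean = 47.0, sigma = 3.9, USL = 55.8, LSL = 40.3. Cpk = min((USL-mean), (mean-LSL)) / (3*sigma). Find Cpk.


Cpu = (55.8 - 47.0) / (3 * 3.9) = 0.75
Cpl = (47.0 - 40.3) / (3 * 3.9) = 0.57
Cpk = min(0.75, 0.57) = 0.57

0.57


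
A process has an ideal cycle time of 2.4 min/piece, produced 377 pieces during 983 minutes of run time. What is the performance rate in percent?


Formula: Performance = (Ideal CT * Total Count) / Run Time * 100
Ideal output time = 2.4 * 377 = 904.8 min
Performance = 904.8 / 983 * 100 = 92.0%

92.0%


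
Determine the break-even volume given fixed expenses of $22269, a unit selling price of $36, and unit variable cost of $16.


Formula: BEQ = Fixed Costs / (Price - Variable Cost)
Contribution margin = $36 - $16 = $20/unit
BEQ = ceil($22269 / $20/unit) = ceil(1113.45) = 1114 units

1114 units


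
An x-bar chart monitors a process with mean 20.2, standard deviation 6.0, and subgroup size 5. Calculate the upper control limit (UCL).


UCL = 20.2 + 3 * 6.0 / sqrt(5)

28.25


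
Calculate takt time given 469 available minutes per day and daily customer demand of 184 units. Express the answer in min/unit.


Formula: Takt Time = Available Production Time / Customer Demand
Takt = 469 min/day / 184 units/day
Takt = 2.55 min/unit

2.55 min/unit


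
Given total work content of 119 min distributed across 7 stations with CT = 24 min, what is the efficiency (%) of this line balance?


Formula: Efficiency = Sum of Task Times / (N_stations * CT) * 100
Total station capacity = 7 stations * 24 min = 168 min
Efficiency = 119 / 168 * 100 = 70.8%

70.8%


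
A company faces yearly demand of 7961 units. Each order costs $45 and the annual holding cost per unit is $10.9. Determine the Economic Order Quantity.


Formula: EOQ = sqrt(2 * D * S / H)
Numerator: 2 * 7961 * 45 = 716490
2DS/H = 716490 / 10.9 = 65733.0
EOQ = sqrt(65733.0) = 256.4 units

256.4 units


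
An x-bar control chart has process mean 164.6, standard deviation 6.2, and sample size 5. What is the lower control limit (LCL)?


LCL = 164.6 - 3 * 6.2 / sqrt(5)

156.28


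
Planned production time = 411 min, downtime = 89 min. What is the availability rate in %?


Formula: Availability = (Planned Time - Downtime) / Planned Time * 100
Uptime = 411 - 89 = 322 min
Availability = 322 / 411 * 100 = 78.3%

78.3%


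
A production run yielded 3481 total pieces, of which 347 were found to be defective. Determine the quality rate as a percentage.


Formula: Quality Rate = Good Pieces / Total Pieces * 100
Good pieces = 3481 - 347 = 3134
QR = 3134 / 3481 * 100 = 90.0%

90.0%


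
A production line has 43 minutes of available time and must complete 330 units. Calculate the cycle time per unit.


Formula: CT = Available Time / Number of Units
CT = 43 min / 330 units
CT = 0.13 min/unit

0.13 min/unit


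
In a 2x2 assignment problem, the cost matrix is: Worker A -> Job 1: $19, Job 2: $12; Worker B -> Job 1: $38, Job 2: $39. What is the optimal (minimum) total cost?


Option 1: A->1 + B->2 = $19 + $39 = $58
Option 2: A->2 + B->1 = $12 + $38 = $50
Min cost = min($58, $50) = $50

$50


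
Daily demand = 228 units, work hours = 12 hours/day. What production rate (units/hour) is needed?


Formula: Production Rate = Daily Demand / Available Hours
Rate = 228 units/day / 12 hours/day
Rate = 19.0 units/hour

19.0 units/hour


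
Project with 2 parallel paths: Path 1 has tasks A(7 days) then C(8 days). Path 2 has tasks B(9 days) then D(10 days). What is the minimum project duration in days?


Path 1 = 7 + 8 = 15 days
Path 2 = 9 + 10 = 19 days
Duration = max(15, 19) = 19 days

19 days


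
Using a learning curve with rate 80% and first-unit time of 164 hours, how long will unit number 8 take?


Formula: T_n = T_1 * (learning_rate)^(log2(n)) where learning_rate = rate/100
Doublings = log2(8) = 3
T_n = 164 * 0.8^3
T_n = 164 * 0.512 = 84.0 hours

84.0 hours


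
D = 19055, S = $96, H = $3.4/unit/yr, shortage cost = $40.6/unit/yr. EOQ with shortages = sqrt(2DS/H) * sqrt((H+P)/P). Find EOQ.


Formula: EOQ* = sqrt(2DS/H) * sqrt((H+P)/P)
Base EOQ = sqrt(2*19055*96/3.4) = 1037.33 units
Correction = sqrt((3.4+40.6)/40.6) = 1.04103
EOQ* = 1037.33 * 1.04103 = 1079.9 units

1079.9 units


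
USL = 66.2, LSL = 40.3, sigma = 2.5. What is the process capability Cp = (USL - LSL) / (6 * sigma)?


Cp = (66.2 - 40.3) / (6 * 2.5)

1.73


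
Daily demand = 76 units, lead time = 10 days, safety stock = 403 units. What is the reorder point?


Formula: ROP = (Daily Demand * Lead Time) + Safety Stock
Demand during lead time = 76 * 10 = 760 units
ROP = 760 + 403 = 1163 units

1163 units


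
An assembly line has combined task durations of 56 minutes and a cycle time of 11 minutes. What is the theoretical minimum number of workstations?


Formula: N_min = ceil(Sum of Task Times / Cycle Time)
N_min = ceil(56 min / 11 min) = ceil(5.0909)
N_min = 6 stations

6


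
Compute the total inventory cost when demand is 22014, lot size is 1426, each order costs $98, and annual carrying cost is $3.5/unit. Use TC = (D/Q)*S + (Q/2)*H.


TC = 22014/1426 * 98 + 1426/2 * 3.5

$4008.38


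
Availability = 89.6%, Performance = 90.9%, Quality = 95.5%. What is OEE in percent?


Formula: OEE = Availability * Performance * Quality / 10000
A * P = 89.6% * 90.9% / 100 = 81.45%
OEE = 81.45% * 95.5% / 100 = 77.8%

77.8%


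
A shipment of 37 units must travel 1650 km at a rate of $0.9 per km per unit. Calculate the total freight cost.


TC = dist * cost * units = 1650 * 0.9 * 37 = $54945.00

$54945.00


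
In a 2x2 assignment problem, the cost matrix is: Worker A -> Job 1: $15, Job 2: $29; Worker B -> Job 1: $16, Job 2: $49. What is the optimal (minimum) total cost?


Option 1: A->1 + B->2 = $15 + $49 = $64
Option 2: A->2 + B->1 = $29 + $16 = $45
Min cost = min($64, $45) = $45

$45


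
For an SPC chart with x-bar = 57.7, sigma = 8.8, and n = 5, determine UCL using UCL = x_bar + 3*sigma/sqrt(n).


UCL = 57.7 + 3 * 8.8 / sqrt(5)

69.51


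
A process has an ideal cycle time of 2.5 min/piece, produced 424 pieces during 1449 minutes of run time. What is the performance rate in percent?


Formula: Performance = (Ideal CT * Total Count) / Run Time * 100
Ideal output time = 2.5 * 424 = 1060.0 min
Performance = 1060.0 / 1449 * 100 = 73.2%

73.2%


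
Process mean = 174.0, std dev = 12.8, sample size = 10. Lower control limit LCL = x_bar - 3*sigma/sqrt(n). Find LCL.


LCL = 174.0 - 3 * 12.8 / sqrt(10)

161.86


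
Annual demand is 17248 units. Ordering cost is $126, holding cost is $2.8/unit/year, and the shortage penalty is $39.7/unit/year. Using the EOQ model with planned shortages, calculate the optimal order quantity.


Formula: EOQ* = sqrt(2DS/H) * sqrt((H+P)/P)
Base EOQ = sqrt(2*17248*126/2.8) = 1245.92 units
Correction = sqrt((2.8+39.7)/39.7) = 1.03466
EOQ* = 1245.92 * 1.03466 = 1289.1 units

1289.1 units


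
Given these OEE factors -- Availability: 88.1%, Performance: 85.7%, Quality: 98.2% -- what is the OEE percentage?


Formula: OEE = Availability * Performance * Quality / 10000
A * P = 88.1% * 85.7% / 100 = 75.5%
OEE = 75.5% * 98.2% / 100 = 74.1%

74.1%


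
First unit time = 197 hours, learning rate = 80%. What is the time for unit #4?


Formula: T_n = T_1 * (learning_rate)^(log2(n)) where learning_rate = rate/100
Doublings = log2(4) = 2
T_n = 197 * 0.8^2
T_n = 197 * 0.64 = 126.1 hours

126.1 hours


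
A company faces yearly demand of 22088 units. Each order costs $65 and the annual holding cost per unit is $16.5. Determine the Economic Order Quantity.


Formula: EOQ = sqrt(2 * D * S / H)
Numerator: 2 * 22088 * 65 = 2871440
2DS/H = 2871440 / 16.5 = 174026.7
EOQ = sqrt(174026.7) = 417.2 units

417.2 units


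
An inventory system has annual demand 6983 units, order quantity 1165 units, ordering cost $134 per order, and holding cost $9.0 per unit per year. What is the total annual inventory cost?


TC = 6983/1165 * 134 + 1165/2 * 9.0

$6045.69


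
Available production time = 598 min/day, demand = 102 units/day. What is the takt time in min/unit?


Formula: Takt Time = Available Production Time / Customer Demand
Takt = 598 min/day / 102 units/day
Takt = 5.86 min/unit

5.86 min/unit


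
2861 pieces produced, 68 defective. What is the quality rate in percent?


Formula: Quality Rate = Good Pieces / Total Pieces * 100
Good pieces = 2861 - 68 = 2793
QR = 2793 / 2861 * 100 = 97.6%

97.6%


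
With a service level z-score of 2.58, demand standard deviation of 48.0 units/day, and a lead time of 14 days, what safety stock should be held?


Formula: SS = z * sigma_d * sqrt(LT)
sqrt(LT) = sqrt(14) = 3.7417
SS = 2.58 * 48.0 * 3.7417
SS = 463.4 units

463.4 units


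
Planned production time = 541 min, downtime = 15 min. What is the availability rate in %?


Formula: Availability = (Planned Time - Downtime) / Planned Time * 100
Uptime = 541 - 15 = 526 min
Availability = 526 / 541 * 100 = 97.2%

97.2%


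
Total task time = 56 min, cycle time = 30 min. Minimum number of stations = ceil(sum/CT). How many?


Formula: N_min = ceil(Sum of Task Times / Cycle Time)
N_min = ceil(56 min / 30 min) = ceil(1.8667)
N_min = 2 stations

2


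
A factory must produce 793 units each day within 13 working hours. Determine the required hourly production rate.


Formula: Production Rate = Daily Demand / Available Hours
Rate = 793 units/day / 13 hours/day
Rate = 61.0 units/hour

61.0 units/hour


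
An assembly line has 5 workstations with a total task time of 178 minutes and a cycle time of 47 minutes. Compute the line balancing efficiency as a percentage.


Formula: Efficiency = Sum of Task Times / (N_stations * CT) * 100
Total station capacity = 5 stations * 47 min = 235 min
Efficiency = 178 / 235 * 100 = 75.7%

75.7%


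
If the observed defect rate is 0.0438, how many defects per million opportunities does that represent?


DPMO = defect_rate * 1000000 = 0.0438 * 1000000

43800


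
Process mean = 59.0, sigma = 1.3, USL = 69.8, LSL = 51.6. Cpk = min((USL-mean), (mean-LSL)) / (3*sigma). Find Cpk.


Cpu = (69.8 - 59.0) / (3 * 1.3) = 2.77
Cpl = (59.0 - 51.6) / (3 * 1.3) = 1.9
Cpk = min(2.77, 1.9) = 1.9

1.9


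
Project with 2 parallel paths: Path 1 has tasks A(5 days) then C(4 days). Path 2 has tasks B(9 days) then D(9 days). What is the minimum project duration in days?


Path 1 = 5 + 4 = 9 days
Path 2 = 9 + 9 = 18 days
Duration = max(9, 18) = 18 days

18 days


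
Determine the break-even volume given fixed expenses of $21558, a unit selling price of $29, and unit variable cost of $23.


Formula: BEQ = Fixed Costs / (Price - Variable Cost)
Contribution margin = $29 - $23 = $6/unit
BEQ = ceil($21558 / $6/unit) = ceil(3593.0) = 3593 units

3593 units


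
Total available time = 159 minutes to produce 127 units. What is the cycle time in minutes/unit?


Formula: CT = Available Time / Number of Units
CT = 159 min / 127 units
CT = 1.25 min/unit

1.25 min/unit


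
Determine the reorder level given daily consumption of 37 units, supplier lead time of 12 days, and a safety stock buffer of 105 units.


Formula: ROP = (Daily Demand * Lead Time) + Safety Stock
Demand during lead time = 37 * 12 = 444 units
ROP = 444 + 105 = 549 units

549 units


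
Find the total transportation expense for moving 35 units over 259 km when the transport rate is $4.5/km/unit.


TC = dist * cost * units = 259 * 4.5 * 35 = $40792.50

$40792.50


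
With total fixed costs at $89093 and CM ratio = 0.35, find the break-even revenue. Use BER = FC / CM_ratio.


Formula: BER = Fixed Costs / Contribution Margin Ratio
BER = $89093 / 0.35
BER = $254551.43 (to the nearest cent)

$254551.43


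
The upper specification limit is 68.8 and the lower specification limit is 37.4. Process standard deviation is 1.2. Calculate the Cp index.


Cp = (68.8 - 37.4) / (6 * 1.2)

4.36


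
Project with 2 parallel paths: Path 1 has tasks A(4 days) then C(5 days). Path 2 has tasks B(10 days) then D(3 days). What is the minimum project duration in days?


Path 1 = 4 + 5 = 9 days
Path 2 = 10 + 3 = 13 days
Duration = max(9, 13) = 13 days

13 days


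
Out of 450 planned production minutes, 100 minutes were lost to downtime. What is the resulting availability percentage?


Formula: Availability = (Planned Time - Downtime) / Planned Time * 100
Uptime = 450 - 100 = 350 min
Availability = 350 / 450 * 100 = 77.8%

77.8%


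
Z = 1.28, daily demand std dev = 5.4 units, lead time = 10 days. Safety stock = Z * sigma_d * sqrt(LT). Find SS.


Formula: SS = z * sigma_d * sqrt(LT)
sqrt(LT) = sqrt(10) = 3.1623
SS = 1.28 * 5.4 * 3.1623
SS = 21.9 units

21.9 units


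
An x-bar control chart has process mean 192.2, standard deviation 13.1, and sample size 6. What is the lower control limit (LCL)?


LCL = 192.2 - 3 * 13.1 / sqrt(6)

176.16


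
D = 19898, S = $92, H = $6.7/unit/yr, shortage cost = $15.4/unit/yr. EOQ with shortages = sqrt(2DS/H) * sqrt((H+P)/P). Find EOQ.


Formula: EOQ* = sqrt(2DS/H) * sqrt((H+P)/P)
Base EOQ = sqrt(2*19898*92/6.7) = 739.22 units
Correction = sqrt((6.7+15.4)/15.4) = 1.19794
EOQ* = 739.22 * 1.19794 = 885.5 units

885.5 units


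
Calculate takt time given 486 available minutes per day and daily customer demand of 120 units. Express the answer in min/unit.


Formula: Takt Time = Available Production Time / Customer Demand
Takt = 486 min/day / 120 units/day
Takt = 4.05 min/unit

4.05 min/unit


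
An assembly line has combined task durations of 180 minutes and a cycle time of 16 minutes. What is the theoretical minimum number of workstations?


Formula: N_min = ceil(Sum of Task Times / Cycle Time)
N_min = ceil(180 min / 16 min) = ceil(11.25)
N_min = 12 stations

12
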